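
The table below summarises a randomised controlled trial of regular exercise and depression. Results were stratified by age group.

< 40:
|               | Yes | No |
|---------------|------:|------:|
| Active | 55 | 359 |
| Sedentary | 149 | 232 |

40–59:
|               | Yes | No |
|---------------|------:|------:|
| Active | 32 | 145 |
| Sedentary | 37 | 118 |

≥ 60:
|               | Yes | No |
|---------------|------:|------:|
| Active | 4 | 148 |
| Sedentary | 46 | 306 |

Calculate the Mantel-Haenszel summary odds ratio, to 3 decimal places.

0.308

OR_MH = Σ(aᵢdᵢ/nᵢ) / Σ(bᵢcᵢ/nᵢ), where nᵢ is the stratum total.
Stratum 1 (< 40): n = 795; a·d/n = 55·232/795 = 16.0503; b·c/n = 359·149/795 = 67.2843
Stratum 2 (40–59): n = 332; a·d/n = 32·118/332 = 11.3735; b·c/n = 145·37/332 = 16.1596
Stratum 3 (≥ 60): n = 504; a·d/n = 4·306/504 = 2.4286; b·c/n = 148·46/504 = 13.5079
OR_MH = (16.0503 + 11.3735 + 2.4286) / (67.2843 + 16.1596 + 13.5079) = 29.8524 / 96.9519 = 0.30791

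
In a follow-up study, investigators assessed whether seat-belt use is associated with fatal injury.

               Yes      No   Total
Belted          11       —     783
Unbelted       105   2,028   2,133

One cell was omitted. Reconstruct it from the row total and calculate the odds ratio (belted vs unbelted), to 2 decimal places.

0.28

The missing cell is in the exposed row: 783 − 11 = 772.
So a = 11, b = 772, c = 105, d = 2028.
OR = (a·d)/(b·c) = (11 × 2028) / (772 × 105) = 22308 / 81060 = 0.27520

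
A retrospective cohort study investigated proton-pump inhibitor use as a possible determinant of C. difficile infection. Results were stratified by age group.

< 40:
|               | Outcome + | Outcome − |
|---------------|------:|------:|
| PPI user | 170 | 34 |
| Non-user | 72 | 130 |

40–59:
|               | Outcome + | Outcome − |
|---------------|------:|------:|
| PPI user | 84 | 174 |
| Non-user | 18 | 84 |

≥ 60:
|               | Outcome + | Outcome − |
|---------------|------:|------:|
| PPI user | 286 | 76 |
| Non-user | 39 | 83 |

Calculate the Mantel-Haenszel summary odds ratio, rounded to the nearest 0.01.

5.90

OR_MH = Σ(aᵢdᵢ/nᵢ) / Σ(bᵢcᵢ/nᵢ), where nᵢ is the stratum total.
Stratum 1 (< 40): n = 406; a·d/n = 170·130/406 = 54.4335; b·c/n = 34·72/406 = 6.0296
Stratum 2 (40–59): n = 360; a·d/n = 84·84/360 = 19.6000; b·c/n = 174·18/360 = 8.7000
Stratum 3 (≥ 60): n = 484; a·d/n = 286·83/484 = 49.0455; b·c/n = 76·39/484 = 6.1240
OR_MH = (54.4335 + 19.6000 + 49.0455) / (6.0296 + 8.7000 + 6.1240) = 123.0790 / 20.8535 = 5.90207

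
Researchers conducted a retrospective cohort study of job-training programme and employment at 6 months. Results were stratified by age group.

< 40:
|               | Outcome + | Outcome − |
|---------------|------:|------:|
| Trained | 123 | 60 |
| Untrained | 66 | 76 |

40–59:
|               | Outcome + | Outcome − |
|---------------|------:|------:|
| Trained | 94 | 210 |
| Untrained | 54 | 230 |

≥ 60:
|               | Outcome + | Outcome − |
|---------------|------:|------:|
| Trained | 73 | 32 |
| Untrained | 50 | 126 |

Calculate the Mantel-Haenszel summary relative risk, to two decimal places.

1.73

RR_MH = Σ(aᵢ·n₀ᵢ/nᵢ) / Σ(cᵢ·n₁ᵢ/nᵢ), with n₁ᵢ = aᵢ+bᵢ (exposed), n₀ᵢ = cᵢ+dᵢ (unexposed), nᵢ = n₁ᵢ+n₀ᵢ.
Stratum 1 (< 40): n₁ = 183, n₀ = 142, n = 325; a·n₀/n = 123·142/325 = 53.7415; c·n₁/n = 66·183/325 = 37.1631
Stratum 2 (40–59): n₁ = 304, n₀ = 284, n = 588; a·n₀/n = 94·284/588 = 45.4014; c·n₁/n = 54·304/588 = 27.9184
Stratum 3 (≥ 60): n₁ = 105, n₀ = 176, n = 281; a·n₀/n = 73·176/281 = 45.7224; c·n₁/n = 50·105/281 = 18.6833
RR_MH = (53.7415 + 45.4014 + 45.7224) / (37.1631 + 27.9184 + 18.6833) = 144.8653 / 83.7647 = 1.72943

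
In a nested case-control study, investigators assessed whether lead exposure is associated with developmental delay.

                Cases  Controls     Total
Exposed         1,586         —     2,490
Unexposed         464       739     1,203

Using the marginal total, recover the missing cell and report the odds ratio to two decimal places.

2.79

The missing cell is in the exposed row: 2490 − 1586 = 904.
So a = 1586, b = 904, c = 464, d = 739.
OR = (a·d)/(b·c) = (1586 × 739) / (904 × 464) = 1172054 / 419456 = 2.79422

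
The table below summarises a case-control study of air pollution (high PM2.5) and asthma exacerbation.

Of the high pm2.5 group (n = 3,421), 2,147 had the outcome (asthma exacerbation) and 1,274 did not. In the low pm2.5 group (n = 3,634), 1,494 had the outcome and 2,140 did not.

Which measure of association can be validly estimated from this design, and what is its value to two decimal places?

From the description: a = 2147, b = 1274, c = 1494, d = 2140.
This is a case-control study: participants were sampled on outcome status, so risks in the source population cannot be estimated directly — relative risk is not valid here. The odds ratio is the appropriate measure.
OR = (a·d)/(b·c) = (2147 × 2140) / (1274 × 1494) = 4594580 / 1903356 = 2.41394

2.41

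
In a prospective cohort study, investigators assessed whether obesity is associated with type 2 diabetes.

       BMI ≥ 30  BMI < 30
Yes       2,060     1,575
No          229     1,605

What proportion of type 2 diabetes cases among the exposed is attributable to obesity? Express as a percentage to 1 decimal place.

Reading the table with exposure as columns: a = 2060 (BMI ≥ 30, case), b = 229 (BMI ≥ 30, non-case), c = 1575 (BMI < 30, case), d = 1605.
Risk in exposed = 2060/2289 = 0.89996; risk in unexposed = 1575/3180 = 0.49528.
RR = 0.89996/0.49528 = 1.81705
AR% = (RR − 1)/RR × 100 = (1.81705 − 1)/1.81705 × 100 = 44.9659%

45.0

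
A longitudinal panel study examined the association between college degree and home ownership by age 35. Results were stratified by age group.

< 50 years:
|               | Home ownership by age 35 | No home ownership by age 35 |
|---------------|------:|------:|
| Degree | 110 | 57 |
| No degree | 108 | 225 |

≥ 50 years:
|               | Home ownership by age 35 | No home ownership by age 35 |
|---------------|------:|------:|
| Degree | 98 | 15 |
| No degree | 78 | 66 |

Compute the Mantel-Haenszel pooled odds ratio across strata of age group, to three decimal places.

4.427

OR_MH = Σ(aᵢdᵢ/nᵢ) / Σ(bᵢcᵢ/nᵢ), where nᵢ is the stratum total.
Stratum 1 (< 50 years): n = 500; a·d/n = 110·225/500 = 49.5000; b·c/n = 57·108/500 = 12.3120
Stratum 2 (≥ 50 years): n = 257; a·d/n = 98·66/257 = 25.1673; b·c/n = 15·78/257 = 4.5525
OR_MH = (49.5000 + 25.1673) / (12.3120 + 4.5525) = 74.6673 / 16.8645 = 4.42748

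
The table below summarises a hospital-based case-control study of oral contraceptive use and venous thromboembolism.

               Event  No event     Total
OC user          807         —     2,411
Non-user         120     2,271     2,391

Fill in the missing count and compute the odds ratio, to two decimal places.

The missing cell is in the exposed row: 2411 − 807 = 1604.
So a = 807, b = 1604, c = 120, d = 2271.
OR = (a·d)/(b·c) = (807 × 2271) / (1604 × 120) = 1832697 / 192480 = 9.52149

9.52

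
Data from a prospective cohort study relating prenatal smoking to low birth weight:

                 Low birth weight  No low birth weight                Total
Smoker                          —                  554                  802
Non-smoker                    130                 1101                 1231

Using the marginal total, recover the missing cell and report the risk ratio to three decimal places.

The missing cell is in the exposed row: 802 − 554 = 248.
So a = 248, b = 554, c = 130, d = 1101.
RR = [a/(a+b)] / [c/(c+d)] = (248/802) / (130/1231) = 0.30923/0.10561 = 2.92814

2.928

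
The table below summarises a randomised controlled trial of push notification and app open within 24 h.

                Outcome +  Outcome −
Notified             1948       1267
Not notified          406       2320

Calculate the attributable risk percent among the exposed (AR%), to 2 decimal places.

Cells: a = 1948, b = 1267, c = 406, d = 2320.
Risk in exposed = 1948/3215 = 0.60591; risk in unexposed = 406/2726 = 0.14894.
RR = 0.60591/0.14894 = 4.06825
AR% = (RR − 1)/RR × 100 = (4.06825 − 1)/4.06825 × 100 = 75.4194%

75.42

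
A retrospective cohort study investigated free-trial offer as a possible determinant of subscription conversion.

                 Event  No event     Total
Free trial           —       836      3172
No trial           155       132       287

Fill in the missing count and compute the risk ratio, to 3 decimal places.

1.364

The missing cell is in the exposed row: 3172 − 836 = 2336.
So a = 2336, b = 836, c = 155, d = 132.
RR = [a/(a+b)] / [c/(c+d)] = (2336/3172) / (155/287) = 0.73644/0.54007 = 1.36361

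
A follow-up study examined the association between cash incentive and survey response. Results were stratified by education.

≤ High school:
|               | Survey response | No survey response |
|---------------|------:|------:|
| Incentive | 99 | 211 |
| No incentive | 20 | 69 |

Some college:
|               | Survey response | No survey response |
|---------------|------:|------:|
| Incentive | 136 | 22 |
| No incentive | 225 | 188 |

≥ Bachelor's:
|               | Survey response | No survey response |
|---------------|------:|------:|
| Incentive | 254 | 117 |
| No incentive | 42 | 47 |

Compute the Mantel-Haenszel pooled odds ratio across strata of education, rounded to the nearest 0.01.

2.94

OR_MH = Σ(aᵢdᵢ/nᵢ) / Σ(bᵢcᵢ/nᵢ), where nᵢ is the stratum total.
Stratum 1 (≤ High school): n = 399; a·d/n = 99·69/399 = 17.1203; b·c/n = 211·20/399 = 10.5764
Stratum 2 (Some college): n = 571; a·d/n = 136·188/571 = 44.7776; b·c/n = 22·225/571 = 8.6690
Stratum 3 (≥ Bachelor's): n = 460; a·d/n = 254·47/460 = 25.9522; b·c/n = 117·42/460 = 10.6826
OR_MH = (17.1203 + 44.7776 + 25.9522) / (10.5764 + 8.6690 + 10.6826) = 87.8501 / 29.9281 = 2.93538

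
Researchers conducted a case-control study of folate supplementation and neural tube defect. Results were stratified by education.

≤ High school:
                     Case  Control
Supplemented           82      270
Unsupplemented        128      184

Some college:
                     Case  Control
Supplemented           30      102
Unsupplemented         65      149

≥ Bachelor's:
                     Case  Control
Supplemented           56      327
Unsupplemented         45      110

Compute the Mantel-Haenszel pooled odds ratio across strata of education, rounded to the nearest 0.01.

0.48

OR_MH = Σ(aᵢdᵢ/nᵢ) / Σ(bᵢcᵢ/nᵢ), where nᵢ is the stratum total.
Stratum 1 (≤ High school): n = 664; a·d/n = 82·184/664 = 22.7229; b·c/n = 270·128/664 = 52.0482
Stratum 2 (Some college): n = 346; a·d/n = 30·149/346 = 12.9191; b·c/n = 102·65/346 = 19.1618
Stratum 3 (≥ Bachelor's): n = 538; a·d/n = 56·110/538 = 11.4498; b·c/n = 327·45/538 = 27.3513
OR_MH = (22.7229 + 12.9191 + 11.4498) / (52.0482 + 19.1618 + 27.3513) = 47.0918 / 98.5613 = 0.47779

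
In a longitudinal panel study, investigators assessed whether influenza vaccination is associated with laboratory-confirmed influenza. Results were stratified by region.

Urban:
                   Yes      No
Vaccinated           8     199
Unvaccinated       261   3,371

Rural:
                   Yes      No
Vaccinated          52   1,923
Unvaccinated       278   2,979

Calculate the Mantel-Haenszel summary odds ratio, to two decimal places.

OR_MH = Σ(aᵢdᵢ/nᵢ) / Σ(bᵢcᵢ/nᵢ), where nᵢ is the stratum total.
Stratum 1 (Urban): n = 3839; a·d/n = 8·3371/3839 = 7.0247; b·c/n = 199·261/3839 = 13.5293
Stratum 2 (Rural): n = 5232; a·d/n = 52·2979/5232 = 29.6078; b·c/n = 1923·278/5232 = 102.1778
OR_MH = (7.0247 + 29.6078) / (13.5293 + 102.1778) = 36.6325 / 115.7071 = 0.31660

0.32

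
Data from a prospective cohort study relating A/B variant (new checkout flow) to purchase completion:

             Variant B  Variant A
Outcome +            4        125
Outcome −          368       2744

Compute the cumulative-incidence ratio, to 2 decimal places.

Reading the table with exposure as columns: a = 4 (Variant B, case), b = 368 (Variant B, non-case), c = 125 (Variant A, case), d = 2744.
Risk in exposed = 4/372 = 0.01075; risk in unexposed = 125/2869 = 0.04357.
RR = 0.01075 / 0.04357 = 0.24680
The risk is 75% lower among the exposed than among the unexposed.

0.25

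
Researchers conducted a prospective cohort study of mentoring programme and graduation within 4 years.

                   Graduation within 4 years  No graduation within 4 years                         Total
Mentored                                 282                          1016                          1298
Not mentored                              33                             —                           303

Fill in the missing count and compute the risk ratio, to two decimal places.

1.99

The missing cell is in the unexposed row: 303 − 33 = 270.
So a = 282, b = 1016, c = 33, d = 270.
RR = [a/(a+b)] / [c/(c+d)] = (282/1298) / (33/303) = 0.21726/0.10891 = 1.99482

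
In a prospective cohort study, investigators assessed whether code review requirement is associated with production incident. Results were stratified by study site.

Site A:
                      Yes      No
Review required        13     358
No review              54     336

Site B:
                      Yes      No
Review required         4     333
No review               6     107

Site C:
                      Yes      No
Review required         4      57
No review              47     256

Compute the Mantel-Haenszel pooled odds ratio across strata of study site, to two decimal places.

OR_MH = Σ(aᵢdᵢ/nᵢ) / Σ(bᵢcᵢ/nᵢ), where nᵢ is the stratum total.
Stratum 1 (Site A): n = 761; a·d/n = 13·336/761 = 5.7398; b·c/n = 358·54/761 = 25.4034
Stratum 2 (Site B): n = 450; a·d/n = 4·107/450 = 0.9511; b·c/n = 333·6/450 = 4.4400
Stratum 3 (Site C): n = 364; a·d/n = 4·256/364 = 2.8132; b·c/n = 57·47/364 = 7.3599
OR_MH = (5.7398 + 0.9511 + 2.8132) / (25.4034 + 4.4400 + 7.3599) = 9.5041 / 37.2033 = 0.25546

0.26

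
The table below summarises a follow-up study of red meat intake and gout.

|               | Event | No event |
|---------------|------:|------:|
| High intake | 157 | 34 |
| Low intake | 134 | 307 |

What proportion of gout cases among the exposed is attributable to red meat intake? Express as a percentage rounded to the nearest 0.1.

Cells: a = 157, b = 34, c = 134, d = 307.
Risk in exposed = 157/191 = 0.82199; risk in unexposed = 134/441 = 0.30385.
RR = 0.82199/0.30385 = 2.70520
AR% = (RR − 1)/RR × 100 = (2.70520 − 1)/2.70520 × 100 = 63.0342%

63.0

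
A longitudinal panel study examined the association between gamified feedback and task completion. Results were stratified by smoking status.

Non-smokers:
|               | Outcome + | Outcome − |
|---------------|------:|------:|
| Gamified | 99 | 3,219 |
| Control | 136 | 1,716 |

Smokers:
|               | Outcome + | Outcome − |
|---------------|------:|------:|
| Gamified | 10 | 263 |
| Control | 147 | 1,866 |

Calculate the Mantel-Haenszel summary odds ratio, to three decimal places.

OR_MH = Σ(aᵢdᵢ/nᵢ) / Σ(bᵢcᵢ/nᵢ), where nᵢ is the stratum total.
Stratum 1 (Non-smokers): n = 5170; a·d/n = 99·1716/5170 = 32.8596; b·c/n = 3219·136/5170 = 84.6778
Stratum 2 (Smokers): n = 2286; a·d/n = 10·1866/2286 = 8.1627; b·c/n = 263·147/2286 = 16.9121
OR_MH = (32.8596 + 8.1627) / (84.6778 + 16.9121) = 41.0223 / 101.5898 = 0.40380

0.404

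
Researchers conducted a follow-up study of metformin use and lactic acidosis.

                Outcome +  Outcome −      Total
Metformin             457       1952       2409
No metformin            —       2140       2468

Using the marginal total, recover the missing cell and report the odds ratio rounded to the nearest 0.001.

1.527

The missing cell is in the unexposed row: 2468 − 2140 = 328.
So a = 457, b = 1952, c = 328, d = 2140.
OR = (a·d)/(b·c) = (457 × 2140) / (1952 × 328) = 977980 / 640256 = 1.52748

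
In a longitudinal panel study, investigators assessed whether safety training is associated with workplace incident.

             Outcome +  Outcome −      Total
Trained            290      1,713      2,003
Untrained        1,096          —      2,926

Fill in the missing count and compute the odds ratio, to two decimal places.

0.28

The missing cell is in the unexposed row: 2926 − 1096 = 1830.
So a = 290, b = 1713, c = 1096, d = 1830.
OR = (a·d)/(b·c) = (290 × 1830) / (1713 × 1096) = 530700 / 1877448 = 0.28267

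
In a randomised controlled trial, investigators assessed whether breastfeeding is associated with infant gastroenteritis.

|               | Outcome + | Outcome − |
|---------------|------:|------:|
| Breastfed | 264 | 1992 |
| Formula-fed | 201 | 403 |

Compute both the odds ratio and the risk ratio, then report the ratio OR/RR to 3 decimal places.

Cells: a = 264, b = 1992, c = 201, d = 403.
OR = (264·403)/(1992·201) = 106392/400392 = 0.26572
Risk in exposed = 264/2256 = 0.11702; risk in unexposed = 201/604 = 0.33278; RR = 0.35165
OR/RR = 0.26572 / 0.35165 = 0.75565
The outcome is not rare, so the OR lies further from 1 than the RR.

0.756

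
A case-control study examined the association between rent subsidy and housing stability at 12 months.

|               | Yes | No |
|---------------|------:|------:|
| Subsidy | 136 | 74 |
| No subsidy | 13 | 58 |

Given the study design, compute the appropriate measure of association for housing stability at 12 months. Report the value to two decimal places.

Cells: a = 136, b = 74, c = 13, d = 58.
This is a case-control study: participants were sampled on outcome status, so risks in the source population cannot be estimated directly — relative risk is not valid here. The odds ratio is the appropriate measure.
OR = (a·d)/(b·c) = (136 × 58) / (74 × 13) = 7888 / 962 = 8.19958

8.20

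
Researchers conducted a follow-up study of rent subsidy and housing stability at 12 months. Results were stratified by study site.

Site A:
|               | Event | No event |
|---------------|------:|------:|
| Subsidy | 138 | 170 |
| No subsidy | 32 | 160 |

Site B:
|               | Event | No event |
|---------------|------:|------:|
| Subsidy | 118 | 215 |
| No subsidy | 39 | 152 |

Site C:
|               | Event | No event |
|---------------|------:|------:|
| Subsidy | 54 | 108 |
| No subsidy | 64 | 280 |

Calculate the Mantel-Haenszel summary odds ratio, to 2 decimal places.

2.67

OR_MH = Σ(aᵢdᵢ/nᵢ) / Σ(bᵢcᵢ/nᵢ), where nᵢ is the stratum total.
Stratum 1 (Site A): n = 500; a·d/n = 138·160/500 = 44.1600; b·c/n = 170·32/500 = 10.8800
Stratum 2 (Site B): n = 524; a·d/n = 118·152/524 = 34.2290; b·c/n = 215·39/524 = 16.0019
Stratum 3 (Site C): n = 506; a·d/n = 54·280/506 = 29.8814; b·c/n = 108·64/506 = 13.6601
OR_MH = (44.1600 + 34.2290 + 29.8814) / (10.8800 + 16.0019 + 13.6601) = 108.2704 / 40.5420 = 2.67058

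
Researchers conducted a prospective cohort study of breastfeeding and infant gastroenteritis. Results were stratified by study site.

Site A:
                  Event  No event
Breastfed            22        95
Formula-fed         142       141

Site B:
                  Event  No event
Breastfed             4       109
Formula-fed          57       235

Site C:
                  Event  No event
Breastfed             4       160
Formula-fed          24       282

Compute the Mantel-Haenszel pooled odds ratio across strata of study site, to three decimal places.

OR_MH = Σ(aᵢdᵢ/nᵢ) / Σ(bᵢcᵢ/nᵢ), where nᵢ is the stratum total.
Stratum 1 (Site A): n = 400; a·d/n = 22·141/400 = 7.7550; b·c/n = 95·142/400 = 33.7250
Stratum 2 (Site B): n = 405; a·d/n = 4·235/405 = 2.3210; b·c/n = 109·57/405 = 15.3407
Stratum 3 (Site C): n = 470; a·d/n = 4·282/470 = 2.4000; b·c/n = 160·24/470 = 8.1702
OR_MH = (7.7550 + 2.3210 + 2.4000) / (33.7250 + 15.3407 + 8.1702) = 12.4760 / 57.2360 = 0.21797

0.218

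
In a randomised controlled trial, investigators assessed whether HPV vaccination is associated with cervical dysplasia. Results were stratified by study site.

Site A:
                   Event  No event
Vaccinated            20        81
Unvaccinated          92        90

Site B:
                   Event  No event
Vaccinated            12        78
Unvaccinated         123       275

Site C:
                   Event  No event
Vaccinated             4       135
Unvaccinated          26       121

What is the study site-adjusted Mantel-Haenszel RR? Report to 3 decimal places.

0.362

RR_MH = Σ(aᵢ·n₀ᵢ/nᵢ) / Σ(cᵢ·n₁ᵢ/nᵢ), with n₁ᵢ = aᵢ+bᵢ (exposed), n₀ᵢ = cᵢ+dᵢ (unexposed), nᵢ = n₁ᵢ+n₀ᵢ.
Stratum 1 (Site A): n₁ = 101, n₀ = 182, n = 283; a·n₀/n = 20·182/283 = 12.8622; c·n₁/n = 92·101/283 = 32.8339
Stratum 2 (Site B): n₁ = 90, n₀ = 398, n = 488; a·n₀/n = 12·398/488 = 9.7869; c·n₁/n = 123·90/488 = 22.6844
Stratum 3 (Site C): n₁ = 139, n₀ = 147, n = 286; a·n₀/n = 4·147/286 = 2.0559; c·n₁/n = 26·139/286 = 12.6364
RR_MH = (12.8622 + 9.7869 + 2.0559) / (32.8339 + 22.6844 + 12.6364) = 24.7050 / 68.1547 = 0.36248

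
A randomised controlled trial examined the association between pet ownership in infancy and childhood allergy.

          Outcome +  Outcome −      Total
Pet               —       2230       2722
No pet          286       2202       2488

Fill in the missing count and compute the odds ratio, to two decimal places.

1.70

The missing cell is in the exposed row: 2722 − 2230 = 492.
So a = 492, b = 2230, c = 286, d = 2202.
OR = (a·d)/(b·c) = (492 × 2202) / (2230 × 286) = 1083384 / 637780 = 1.69868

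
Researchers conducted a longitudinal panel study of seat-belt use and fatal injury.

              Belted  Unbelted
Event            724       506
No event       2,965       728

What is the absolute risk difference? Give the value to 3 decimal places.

Reading the table with exposure as columns: a = 724 (Belted, case), b = 2965 (Belted, non-case), c = 506 (Unbelted, case), d = 728.
Risk in exposed = 724/3689 = 0.196259; risk in unexposed = 506/1234 = 0.410049.
Risk difference = 0.196259 − 0.410049 = -0.213789

-0.214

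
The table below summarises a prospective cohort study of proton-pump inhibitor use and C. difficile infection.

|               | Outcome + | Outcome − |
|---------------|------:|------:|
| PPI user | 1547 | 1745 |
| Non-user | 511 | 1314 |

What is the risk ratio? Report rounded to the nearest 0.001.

Cells: a = 1547, b = 1745, c = 511, d = 1314.
Risk in exposed = 1547/3292 = 0.46993; risk in unexposed = 511/1825 = 0.28000.
RR = 0.46993 / 0.28000 = 1.67831
The risk among the exposed is 1.68 times that among the unexposed.

1.678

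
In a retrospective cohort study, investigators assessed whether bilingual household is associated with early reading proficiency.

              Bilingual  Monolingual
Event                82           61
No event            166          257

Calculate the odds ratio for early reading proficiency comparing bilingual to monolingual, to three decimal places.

Reading the table with exposure as columns: a = 82 (Bilingual, case), b = 166 (Bilingual, non-case), c = 61 (Monolingual, case), d = 257.
OR = (a·d)/(b·c) = (82 × 257) / (166 × 61) = 21074 / 10126 = 2.08118
The odds of early reading proficiency are about 2.08 times as high in the bilingual group.

2.081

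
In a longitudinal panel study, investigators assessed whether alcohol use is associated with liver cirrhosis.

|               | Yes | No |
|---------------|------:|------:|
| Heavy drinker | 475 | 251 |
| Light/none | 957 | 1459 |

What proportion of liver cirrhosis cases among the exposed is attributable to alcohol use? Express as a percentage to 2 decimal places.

39.46

Cells: a = 475, b = 251, c = 957, d = 1459.
Risk in exposed = 475/726 = 0.65427; risk in unexposed = 957/2416 = 0.39611.
RR = 0.65427/0.39611 = 1.65174
AR% = (RR − 1)/RR × 100 = (1.65174 − 1)/1.65174 × 100 = 39.4578%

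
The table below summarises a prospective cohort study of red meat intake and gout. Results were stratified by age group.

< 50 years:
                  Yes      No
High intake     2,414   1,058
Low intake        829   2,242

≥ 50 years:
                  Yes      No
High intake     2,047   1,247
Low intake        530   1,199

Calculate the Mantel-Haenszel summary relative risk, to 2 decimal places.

2.33

RR_MH = Σ(aᵢ·n₀ᵢ/nᵢ) / Σ(cᵢ·n₁ᵢ/nᵢ), with n₁ᵢ = aᵢ+bᵢ (exposed), n₀ᵢ = cᵢ+dᵢ (unexposed), nᵢ = n₁ᵢ+n₀ᵢ.
Stratum 1 (< 50 years): n₁ = 3472, n₀ = 3071, n = 6543; a·n₀/n = 2414·3071/6543 = 1133.0267; c·n₁/n = 829·3472/6543 = 439.9034
Stratum 2 (≥ 50 years): n₁ = 3294, n₀ = 1729, n = 5023; a·n₀/n = 2047·1729/5023 = 704.6114; c·n₁/n = 530·3294/5023 = 347.5652
RR_MH = (1133.0267 + 704.6114) / (439.9034 + 347.5652) = 1837.6381 / 787.4686 = 2.33360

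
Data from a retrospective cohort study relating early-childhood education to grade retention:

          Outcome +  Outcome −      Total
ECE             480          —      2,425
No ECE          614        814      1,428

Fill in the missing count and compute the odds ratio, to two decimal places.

The missing cell is in the exposed row: 2425 − 480 = 1945.
So a = 480, b = 1945, c = 614, d = 814.
OR = (a·d)/(b·c) = (480 × 814) / (1945 × 614) = 390720 / 1194230 = 0.32717

0.33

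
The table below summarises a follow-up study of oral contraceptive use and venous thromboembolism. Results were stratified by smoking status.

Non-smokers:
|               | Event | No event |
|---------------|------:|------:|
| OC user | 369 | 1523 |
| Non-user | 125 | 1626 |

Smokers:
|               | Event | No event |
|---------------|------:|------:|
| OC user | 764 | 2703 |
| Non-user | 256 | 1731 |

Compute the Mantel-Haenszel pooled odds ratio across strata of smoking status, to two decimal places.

2.27

OR_MH = Σ(aᵢdᵢ/nᵢ) / Σ(bᵢcᵢ/nᵢ), where nᵢ is the stratum total.
Stratum 1 (Non-smokers): n = 3643; a·d/n = 369·1626/3643 = 164.6978; b·c/n = 1523·125/3643 = 52.2578
Stratum 2 (Smokers): n = 5454; a·d/n = 764·1731/5454 = 242.4796; b·c/n = 2703·256/5454 = 126.8735
OR_MH = (164.6978 + 242.4796) / (52.2578 + 126.8735) = 407.1774 / 179.1312 = 2.27307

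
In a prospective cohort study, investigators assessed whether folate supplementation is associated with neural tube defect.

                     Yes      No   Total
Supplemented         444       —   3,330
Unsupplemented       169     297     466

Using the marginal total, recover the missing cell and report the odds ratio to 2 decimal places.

0.27

The missing cell is in the exposed row: 3330 − 444 = 2886.
So a = 444, b = 2886, c = 169, d = 297.
OR = (a·d)/(b·c) = (444 × 297) / (2886 × 169) = 131868 / 487734 = 0.27037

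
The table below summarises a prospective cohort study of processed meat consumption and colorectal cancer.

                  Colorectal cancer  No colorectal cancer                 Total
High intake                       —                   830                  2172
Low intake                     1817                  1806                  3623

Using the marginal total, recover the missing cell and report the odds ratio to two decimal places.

The missing cell is in the exposed row: 2172 − 830 = 1342.
So a = 1342, b = 830, c = 1817, d = 1806.
OR = (a·d)/(b·c) = (1342 × 1806) / (830 × 1817) = 2423652 / 1508110 = 1.60708

1.61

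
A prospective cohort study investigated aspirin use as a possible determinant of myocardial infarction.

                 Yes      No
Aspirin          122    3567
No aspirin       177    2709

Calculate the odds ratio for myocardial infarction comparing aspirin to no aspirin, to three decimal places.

0.523

Cells: a = 122, b = 3567, c = 177, d = 2709.
OR = (a·d)/(b·c) = (122 × 2709) / (3567 × 177) = 330498 / 631359 = 0.52347
Exposure is associated with lower odds of myocardial infarction (OR = 0.52 < 1).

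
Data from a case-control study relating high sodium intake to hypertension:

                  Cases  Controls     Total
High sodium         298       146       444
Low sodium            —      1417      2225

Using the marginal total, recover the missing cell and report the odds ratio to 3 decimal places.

3.579

The missing cell is in the unexposed row: 2225 − 1417 = 808.
So a = 298, b = 146, c = 808, d = 1417.
OR = (a·d)/(b·c) = (298 × 1417) / (146 × 808) = 422266 / 117968 = 3.57950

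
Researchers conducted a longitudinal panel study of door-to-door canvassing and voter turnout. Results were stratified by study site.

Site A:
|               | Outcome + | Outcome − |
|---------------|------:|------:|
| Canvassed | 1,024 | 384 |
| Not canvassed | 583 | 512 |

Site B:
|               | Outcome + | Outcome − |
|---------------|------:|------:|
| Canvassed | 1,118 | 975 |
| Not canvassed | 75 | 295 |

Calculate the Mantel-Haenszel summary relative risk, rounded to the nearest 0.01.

1.57

RR_MH = Σ(aᵢ·n₀ᵢ/nᵢ) / Σ(cᵢ·n₁ᵢ/nᵢ), with n₁ᵢ = aᵢ+bᵢ (exposed), n₀ᵢ = cᵢ+dᵢ (unexposed), nᵢ = n₁ᵢ+n₀ᵢ.
Stratum 1 (Site A): n₁ = 1408, n₀ = 1095, n = 2503; a·n₀/n = 1024·1095/2503 = 447.9744; c·n₁/n = 583·1408/2503 = 327.9521
Stratum 2 (Site B): n₁ = 2093, n₀ = 370, n = 2463; a·n₀/n = 1118·370/2463 = 167.9497; c·n₁/n = 75·2093/2463 = 63.7333
RR_MH = (447.9744 + 167.9497) / (327.9521 + 63.7333) = 615.9241 / 391.6853 = 1.57250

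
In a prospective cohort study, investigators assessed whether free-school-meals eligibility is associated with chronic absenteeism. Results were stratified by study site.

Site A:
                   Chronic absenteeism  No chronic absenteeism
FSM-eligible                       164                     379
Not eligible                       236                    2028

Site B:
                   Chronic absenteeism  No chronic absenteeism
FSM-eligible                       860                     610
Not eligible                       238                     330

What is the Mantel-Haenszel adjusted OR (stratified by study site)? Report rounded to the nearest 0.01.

OR_MH = Σ(aᵢdᵢ/nᵢ) / Σ(bᵢcᵢ/nᵢ), where nᵢ is the stratum total.
Stratum 1 (Site A): n = 2807; a·d/n = 164·2028/2807 = 118.4866; b·c/n = 379·236/2807 = 31.8646
Stratum 2 (Site B): n = 2038; a·d/n = 860·330/2038 = 139.2542; b·c/n = 610·238/2038 = 71.2365
OR_MH = (118.4866 + 139.2542) / (31.8646 + 71.2365) = 257.7408 / 103.1011 = 2.49988

2.50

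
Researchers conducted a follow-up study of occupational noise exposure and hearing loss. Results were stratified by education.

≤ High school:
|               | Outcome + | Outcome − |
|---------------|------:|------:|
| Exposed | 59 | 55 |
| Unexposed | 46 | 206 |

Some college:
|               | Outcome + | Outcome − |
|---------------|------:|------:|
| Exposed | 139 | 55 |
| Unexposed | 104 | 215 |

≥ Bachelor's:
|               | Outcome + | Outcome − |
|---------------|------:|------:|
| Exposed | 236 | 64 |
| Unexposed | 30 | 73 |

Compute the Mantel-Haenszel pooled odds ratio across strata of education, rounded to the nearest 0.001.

OR_MH = Σ(aᵢdᵢ/nᵢ) / Σ(bᵢcᵢ/nᵢ), where nᵢ is the stratum total.
Stratum 1 (≤ High school): n = 366; a·d/n = 59·206/366 = 33.2077; b·c/n = 55·46/366 = 6.9126
Stratum 2 (Some college): n = 513; a·d/n = 139·215/513 = 58.2554; b·c/n = 55·104/513 = 11.1501
Stratum 3 (≥ Bachelor's): n = 403; a·d/n = 236·73/403 = 42.7494; b·c/n = 64·30/403 = 4.7643
OR_MH = (33.2077 + 58.2554 + 42.7494) / (6.9126 + 11.1501 + 4.7643) = 134.2124 / 22.8269 = 5.87956

5.880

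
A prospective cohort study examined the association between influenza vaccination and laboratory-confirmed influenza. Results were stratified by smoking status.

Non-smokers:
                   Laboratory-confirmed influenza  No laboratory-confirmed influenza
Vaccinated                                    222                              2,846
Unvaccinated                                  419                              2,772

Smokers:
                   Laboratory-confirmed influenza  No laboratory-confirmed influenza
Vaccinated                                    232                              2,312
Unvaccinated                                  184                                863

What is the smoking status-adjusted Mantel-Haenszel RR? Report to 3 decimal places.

RR_MH = Σ(aᵢ·n₀ᵢ/nᵢ) / Σ(cᵢ·n₁ᵢ/nᵢ), with n₁ᵢ = aᵢ+bᵢ (exposed), n₀ᵢ = cᵢ+dᵢ (unexposed), nᵢ = n₁ᵢ+n₀ᵢ.
Stratum 1 (Non-smokers): n₁ = 3068, n₀ = 3191, n = 6259; a·n₀/n = 222·3191/6259 = 113.1813; c·n₁/n = 419·3068/6259 = 205.3830
Stratum 2 (Smokers): n₁ = 2544, n₀ = 1047, n = 3591; a·n₀/n = 232·1047/3591 = 67.6424; c·n₁/n = 184·2544/3591 = 130.3525
RR_MH = (113.1813 + 67.6424) / (205.3830 + 130.3525) = 180.8238 / 335.7355 = 0.53859

0.539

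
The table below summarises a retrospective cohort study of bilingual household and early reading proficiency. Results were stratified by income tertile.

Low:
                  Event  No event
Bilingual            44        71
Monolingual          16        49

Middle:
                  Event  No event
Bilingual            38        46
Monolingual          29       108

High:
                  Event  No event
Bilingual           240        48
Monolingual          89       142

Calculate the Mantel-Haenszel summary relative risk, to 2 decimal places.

2.07

RR_MH = Σ(aᵢ·n₀ᵢ/nᵢ) / Σ(cᵢ·n₁ᵢ/nᵢ), with n₁ᵢ = aᵢ+bᵢ (exposed), n₀ᵢ = cᵢ+dᵢ (unexposed), nᵢ = n₁ᵢ+n₀ᵢ.
Stratum 1 (Low): n₁ = 115, n₀ = 65, n = 180; a·n₀/n = 44·65/180 = 15.8889; c·n₁/n = 16·115/180 = 10.2222
Stratum 2 (Middle): n₁ = 84, n₀ = 137, n = 221; a·n₀/n = 38·137/221 = 23.5566; c·n₁/n = 29·84/221 = 11.0226
Stratum 3 (High): n₁ = 288, n₀ = 231, n = 519; a·n₀/n = 240·231/519 = 106.8208; c·n₁/n = 89·288/519 = 49.3873
RR_MH = (15.8889 + 23.5566 + 106.8208) / (10.2222 + 11.0226 + 49.3873) = 146.2663 / 70.6321 = 2.07082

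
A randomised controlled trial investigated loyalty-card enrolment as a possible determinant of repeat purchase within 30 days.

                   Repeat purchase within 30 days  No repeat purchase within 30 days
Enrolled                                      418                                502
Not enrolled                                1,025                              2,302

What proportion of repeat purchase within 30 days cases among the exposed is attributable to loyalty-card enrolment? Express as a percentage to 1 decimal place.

Cells: a = 418, b = 502, c = 1025, d = 2302.
Risk in exposed = 418/920 = 0.45435; risk in unexposed = 1025/3327 = 0.30809.
RR = 0.45435/0.30809 = 1.47475
AR% = (RR − 1)/RR × 100 = (1.47475 − 1)/1.47475 × 100 = 32.1917%

32.2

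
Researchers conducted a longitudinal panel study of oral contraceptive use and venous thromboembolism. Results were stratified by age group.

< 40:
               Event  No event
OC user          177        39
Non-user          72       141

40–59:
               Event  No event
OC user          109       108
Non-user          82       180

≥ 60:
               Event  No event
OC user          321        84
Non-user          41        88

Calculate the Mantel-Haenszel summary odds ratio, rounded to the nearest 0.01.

4.83

OR_MH = Σ(aᵢdᵢ/nᵢ) / Σ(bᵢcᵢ/nᵢ), where nᵢ is the stratum total.
Stratum 1 (< 40): n = 429; a·d/n = 177·141/429 = 58.1748; b·c/n = 39·72/429 = 6.5455
Stratum 2 (40–59): n = 479; a·d/n = 109·180/479 = 40.9603; b·c/n = 108·82/479 = 18.4885
Stratum 3 (≥ 60): n = 534; a·d/n = 321·88/534 = 52.8989; b·c/n = 84·41/534 = 6.4494
OR_MH = (58.1748 + 40.9603 + 52.8989) / (6.5455 + 18.4885 + 6.4494) = 152.0340 / 31.4834 = 4.82902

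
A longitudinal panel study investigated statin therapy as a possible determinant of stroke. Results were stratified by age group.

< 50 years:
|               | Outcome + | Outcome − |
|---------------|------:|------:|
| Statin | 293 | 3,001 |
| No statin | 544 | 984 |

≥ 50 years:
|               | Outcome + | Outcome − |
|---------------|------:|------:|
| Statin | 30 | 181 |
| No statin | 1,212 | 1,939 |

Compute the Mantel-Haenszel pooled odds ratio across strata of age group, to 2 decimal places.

0.19

OR_MH = Σ(aᵢdᵢ/nᵢ) / Σ(bᵢcᵢ/nᵢ), where nᵢ is the stratum total.
Stratum 1 (< 50 years): n = 4822; a·d/n = 293·984/4822 = 59.7910; b·c/n = 3001·544/4822 = 338.5616
Stratum 2 (≥ 50 years): n = 3362; a·d/n = 30·1939/3362 = 17.3022; b·c/n = 181·1212/3362 = 65.2504
OR_MH = (59.7910 + 17.3022) / (338.5616 + 65.2504) = 77.0932 / 403.8120 = 0.19091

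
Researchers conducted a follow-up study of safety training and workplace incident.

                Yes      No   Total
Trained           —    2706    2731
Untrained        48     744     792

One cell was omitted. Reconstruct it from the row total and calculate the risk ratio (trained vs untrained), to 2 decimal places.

0.15

The missing cell is in the exposed row: 2731 − 2706 = 25.
So a = 25, b = 2706, c = 48, d = 744.
RR = [a/(a+b)] / [c/(c+d)] = (25/2731) / (48/792) = 0.00915/0.06061 = 0.15104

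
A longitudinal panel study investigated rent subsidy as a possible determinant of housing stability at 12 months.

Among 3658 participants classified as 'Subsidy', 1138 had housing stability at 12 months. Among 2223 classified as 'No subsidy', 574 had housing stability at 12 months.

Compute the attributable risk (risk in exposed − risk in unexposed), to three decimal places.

0.053

From the description: a = 1138, b = 2520, c = 574, d = 1649.
Risk in exposed = 1138/3658 = 0.311099; risk in unexposed = 574/2223 = 0.258210.
Risk difference = 0.311099 − 0.258210 = 0.052889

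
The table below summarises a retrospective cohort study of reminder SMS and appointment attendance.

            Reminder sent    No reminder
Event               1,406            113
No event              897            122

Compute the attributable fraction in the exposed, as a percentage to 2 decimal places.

21.24

Reading the table with exposure as columns: a = 1406 (Reminder sent, case), b = 897 (Reminder sent, non-case), c = 113 (No reminder, case), d = 122.
Risk in exposed = 1406/2303 = 0.61051; risk in unexposed = 113/235 = 0.48085.
RR = 0.61051/0.48085 = 1.26964
AR% = (RR − 1)/RR × 100 = (1.26964 − 1)/1.26964 × 100 = 21.2376%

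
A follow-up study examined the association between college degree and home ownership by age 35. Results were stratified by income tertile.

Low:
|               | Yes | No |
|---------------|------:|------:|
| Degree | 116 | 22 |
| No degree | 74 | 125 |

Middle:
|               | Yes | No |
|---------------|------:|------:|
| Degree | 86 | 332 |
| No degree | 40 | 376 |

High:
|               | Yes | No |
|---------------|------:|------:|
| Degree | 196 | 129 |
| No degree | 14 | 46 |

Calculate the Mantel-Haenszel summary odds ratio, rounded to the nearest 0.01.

OR_MH = Σ(aᵢdᵢ/nᵢ) / Σ(bᵢcᵢ/nᵢ), where nᵢ is the stratum total.
Stratum 1 (Low): n = 337; a·d/n = 116·125/337 = 43.0267; b·c/n = 22·74/337 = 4.8309
Stratum 2 (Middle): n = 834; a·d/n = 86·376/834 = 38.7722; b·c/n = 332·40/834 = 15.9233
Stratum 3 (High): n = 385; a·d/n = 196·46/385 = 23.4182; b·c/n = 129·14/385 = 4.6909
OR_MH = (43.0267 + 38.7722 + 23.4182) / (4.8309 + 15.9233 + 4.6909) = 105.2171 / 25.4450 = 4.13507

4.14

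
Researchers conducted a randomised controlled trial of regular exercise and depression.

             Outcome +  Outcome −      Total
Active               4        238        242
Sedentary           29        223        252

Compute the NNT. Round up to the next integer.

11

Risk in treated group = 4/242 = 0.01653; risk in control = 29/252 = 0.11508.
Absolute risk reduction = 0.11508 − 0.01653 = 0.09855
NNT = 1 / ARR = 1 / 0.09855 = 10.147 → round up → 11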